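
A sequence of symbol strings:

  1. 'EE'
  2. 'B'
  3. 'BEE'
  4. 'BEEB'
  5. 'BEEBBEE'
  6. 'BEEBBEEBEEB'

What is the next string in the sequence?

Each term (from the third on) is the previous term followed by the one before it: term 3 = B·EE = BEE.
The next term joins BEEBBEEBEEB and BEEBBEE.

BEEBBEEBEEBBEEBBEE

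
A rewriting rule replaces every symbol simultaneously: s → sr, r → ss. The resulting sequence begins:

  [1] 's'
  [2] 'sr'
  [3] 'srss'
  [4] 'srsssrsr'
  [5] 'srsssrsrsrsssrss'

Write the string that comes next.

srsssrsrsrsssrsssrsssrsrsrsssrsr

Applying the rule to each of the 16 symbols of srsssrsrsrsssrss gives the pieces sr ss sr sr sr ss sr ss sr ss sr sr sr ss sr sr, which concatenate to the answer.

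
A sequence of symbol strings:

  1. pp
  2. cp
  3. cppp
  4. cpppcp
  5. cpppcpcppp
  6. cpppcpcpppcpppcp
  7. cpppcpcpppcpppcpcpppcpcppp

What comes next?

From term 3 onward, concatenate the last term with the second-to-last: cp·pp = cppp, cppp·cp = cpppcp, …
So term 8 is cpppcpcpppcpppcpcpppcpcppp·cpppcpcpppcpppcp.

cpppcpcpppcpppcpcpppcpcpppcpppcpcpppcpppcp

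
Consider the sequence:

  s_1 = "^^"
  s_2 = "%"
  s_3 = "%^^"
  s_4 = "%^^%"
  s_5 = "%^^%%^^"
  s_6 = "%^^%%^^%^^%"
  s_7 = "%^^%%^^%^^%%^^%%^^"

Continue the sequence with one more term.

This is a Fibonacci-style word recurrence s(k) = s(k−1)·s(k−2): e.g. %·^^ = %^^.
So term 8 is %^^%%^^%^^%%^^%%^^·%^^%%^^%^^%.

%^^%%^^%^^%%^^%%^^%^^%%^^%^^%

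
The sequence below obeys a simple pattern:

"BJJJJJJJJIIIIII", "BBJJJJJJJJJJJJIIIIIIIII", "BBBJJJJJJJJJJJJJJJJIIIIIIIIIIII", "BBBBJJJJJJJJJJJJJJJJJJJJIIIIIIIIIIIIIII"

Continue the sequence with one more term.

Term n consists of n-1 B's, followed by 4n J's, followed by 3n I's, where the shown terms are n = 2, 3, 4, 5.
At n = 6 the blocks have lengths 5, 24, 18.

BBBBBJJJJJJJJJJJJJJJJJJJJJJJJIIIIIIIIIIIIIIIIII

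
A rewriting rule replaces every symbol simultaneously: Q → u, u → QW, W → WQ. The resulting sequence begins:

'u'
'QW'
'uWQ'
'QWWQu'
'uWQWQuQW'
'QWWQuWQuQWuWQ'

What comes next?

uWQWQuQWWQuQWuWQQWWQu

Applying the rule to each of the 13 symbols of QWWQuWQuQWuWQ gives the pieces u WQ WQ u QW WQ u QW u WQ QW WQ u, which concatenate to the answer.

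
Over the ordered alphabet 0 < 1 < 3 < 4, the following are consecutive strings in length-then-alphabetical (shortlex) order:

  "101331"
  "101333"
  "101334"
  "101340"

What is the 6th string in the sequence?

Continuing the enumeration 2 steps past 101340: 101340 → 101341 → (answer).

101343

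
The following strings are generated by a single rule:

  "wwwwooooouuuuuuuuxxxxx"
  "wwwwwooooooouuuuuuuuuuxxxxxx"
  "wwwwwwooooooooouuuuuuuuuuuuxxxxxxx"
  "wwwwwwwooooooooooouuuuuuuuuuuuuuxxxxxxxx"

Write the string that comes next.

The n-th term is n+1 w's then 2n-1 o's then 2n+2 u's then n+2 x's, where the shown terms are n = 3, 4, 5, 6.
For the next term, n = 7, so the run lengths are 8, 13, 16, 9.

wwwwwwwwooooooooooooouuuuuuuuuuuuuuuuxxxxxxxxx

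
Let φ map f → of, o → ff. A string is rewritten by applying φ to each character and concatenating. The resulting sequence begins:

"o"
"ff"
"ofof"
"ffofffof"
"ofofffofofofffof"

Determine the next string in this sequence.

φ(ofofffofofofffof) expands symbol-by-symbol to ff of ff of of of ff of ff of ff of of of ff of; joining the 16 pieces gives the next term.

ffofffofofofffofffofffofofofffof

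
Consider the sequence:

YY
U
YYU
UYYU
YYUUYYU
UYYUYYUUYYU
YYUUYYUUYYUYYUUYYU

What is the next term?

UYYUYYUUYYUYYUUYYUUYYUYYUUYYU

Each term (from the third on) is the two preceding terms concatenated in order: term 3 = YY·U = YYU.
So term 8 is UYYUYYUUYYU·YYUUYYUUYYUYYUUYYU.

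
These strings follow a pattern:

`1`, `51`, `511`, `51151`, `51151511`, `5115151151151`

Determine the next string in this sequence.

511515115115151151511

Each term (from the third on) is the previous term followed by the one before it: term 3 = 51·1 = 511.
The next term joins 5115151151151 and 51151511.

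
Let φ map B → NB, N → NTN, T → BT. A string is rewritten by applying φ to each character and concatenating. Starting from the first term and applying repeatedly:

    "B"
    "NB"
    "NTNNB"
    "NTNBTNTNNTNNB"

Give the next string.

Rewriting the 13 symbols of NTNBTNTNNTNNB one by one yields NTN BT NTN NB BT NTN BT NTN NTN BT NTN NTN NB; concatenated:

NTNBTNTNNBBTNTNBTNTNNTNBTNTNNTNNB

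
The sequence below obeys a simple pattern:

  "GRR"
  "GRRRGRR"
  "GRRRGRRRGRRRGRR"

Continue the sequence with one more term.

GRRRGRRRGRRRGRRRGRRRGRRRGRRRGRR

s(k+1) = s(k)·R·s(k) — each term doubles the last with 'R' between the halves.
So the next term is two copies of GRRRGRRRGRRRGRR with 'R' between the halves.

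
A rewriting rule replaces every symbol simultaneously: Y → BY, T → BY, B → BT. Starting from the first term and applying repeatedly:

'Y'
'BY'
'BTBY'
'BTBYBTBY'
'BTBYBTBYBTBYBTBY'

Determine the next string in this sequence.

Rewriting the 16 symbols of BTBYBTBYBTBYBTBY one by one yields BT BY BT BY BT BY BT BY BT BY BT BY BT BY BT BY; concatenated:

BTBYBTBYBTBYBTBYBTBYBTBYBTBYBTBY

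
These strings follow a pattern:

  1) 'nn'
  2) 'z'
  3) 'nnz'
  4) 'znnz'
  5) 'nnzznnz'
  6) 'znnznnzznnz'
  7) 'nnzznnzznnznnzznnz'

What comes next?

This is a Fibonacci-style word recurrence s(k) = s(k−2)·s(k−1): e.g. nn·z = nnz.
The next term joins znnznnzznnz and nnzznnzznnznnzznnz.

znnznnzznnznnzznnzznnznnzznnz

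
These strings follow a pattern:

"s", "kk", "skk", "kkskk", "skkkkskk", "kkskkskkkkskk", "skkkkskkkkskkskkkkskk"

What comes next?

This is a Fibonacci-style word recurrence s(k) = s(k−2)·s(k−1): e.g. s·kk = skk.
Continuing: kkskkskkkkskk · skkkkskkkkskkskkkkskk gives term 8.

kkskkskkkkskkskkkkskkkkskkskkkkskk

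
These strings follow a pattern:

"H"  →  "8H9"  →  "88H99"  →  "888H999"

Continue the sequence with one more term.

Every step adds 8 to the front and 9 to the end of the previous string.
So the next term is 8·888H999·9.

8888H9999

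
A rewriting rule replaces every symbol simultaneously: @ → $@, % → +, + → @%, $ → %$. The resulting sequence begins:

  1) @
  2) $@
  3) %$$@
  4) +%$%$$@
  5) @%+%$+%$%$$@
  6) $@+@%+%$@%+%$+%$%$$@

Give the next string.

%$$@@%$@+@%+%$$@+@%+%$@%+%$+%$%$$@

Applying the rule to each of the 20 symbols of $@+@%+%$@%+%$+%$%$$@ gives the pieces %$ $@ @% $@ + @% + %$ $@ + @% + %$ @% + %$ + %$ %$ $@, which concatenate to the answer.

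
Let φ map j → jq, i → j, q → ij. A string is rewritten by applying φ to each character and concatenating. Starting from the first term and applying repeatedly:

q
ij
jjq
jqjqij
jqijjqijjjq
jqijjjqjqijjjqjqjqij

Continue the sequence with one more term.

Applying the rule to each of the 20 symbols of jqijjjqjqijjjqjqjqij gives the pieces jq ij j jq jq jq ij jq ij j jq jq jq ij jq ij jq ij j jq, which concatenate to the answer.

jqijjjqjqjqijjqijjjqjqjqijjqijjqijjjq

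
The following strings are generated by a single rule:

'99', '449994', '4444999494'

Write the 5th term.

444444449994949494

Each term wraps the previous one in 44 on the left and 94 on the right.
From 4444999494, 2 further steps: 4444999494 → 44444499949494 → (answer).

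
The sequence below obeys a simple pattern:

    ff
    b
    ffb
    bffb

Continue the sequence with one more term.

From term 3 onward, concatenate the second-to-last term with the last: ff·b = ffb, b·ffb = bffb, …
Continuing: ffb · bffb gives term 5.

ffbbffb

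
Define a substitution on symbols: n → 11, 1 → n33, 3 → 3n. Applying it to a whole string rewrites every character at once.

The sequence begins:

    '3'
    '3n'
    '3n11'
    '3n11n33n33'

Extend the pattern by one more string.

Rewriting each symbol of 3n11n33n33: 3→3n, n→11, 1→n33, 1→n33, n→11, 3→3n, 3→3n, n→11, 3→3n, 3→3n, which concatenates to 3n 11 n33 n33 11 3n 3n 11 3n 3n.

3n11n33n33113n3n113n3n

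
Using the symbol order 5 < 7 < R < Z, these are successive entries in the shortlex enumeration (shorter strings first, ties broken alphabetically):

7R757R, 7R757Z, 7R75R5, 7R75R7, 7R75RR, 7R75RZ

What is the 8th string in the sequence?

Advancing 2 positions from 7R75RZ through 7R75RZ → 7R75Z5 reaches term 8.

7R75Z7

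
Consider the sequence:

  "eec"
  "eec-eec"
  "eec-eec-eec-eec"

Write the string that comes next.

eec-eec-eec-eec-eec-eec-eec-eec

Every step duplicates the string with '-' between the halves.
So the next term is two copies of eec-eec-eec-eec with '-' between the halves.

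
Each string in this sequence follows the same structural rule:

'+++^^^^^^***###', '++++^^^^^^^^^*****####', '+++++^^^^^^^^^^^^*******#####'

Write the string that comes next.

++++++^^^^^^^^^^^^^^^*********######

The n-th term is n+1 +'s then 3n ^'s then 2n-1 *'s then n+1 #'s, where the shown terms are n = 2, 3, 4.
Setting n = 5 gives 6, 15, 9, 6 characters in each block.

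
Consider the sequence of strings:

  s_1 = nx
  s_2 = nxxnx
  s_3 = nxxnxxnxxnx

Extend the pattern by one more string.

Every step duplicates the string with 'x' between the halves.
One more doubling of nxxnxxnxxnx gives the answer.

nxxnxxnxxnxxnxxnxxnxxnx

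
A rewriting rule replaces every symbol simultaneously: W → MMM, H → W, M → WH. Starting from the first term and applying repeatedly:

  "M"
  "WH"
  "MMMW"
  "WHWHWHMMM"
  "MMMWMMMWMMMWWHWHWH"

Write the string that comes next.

Rewriting the 18 symbols of MMMWMMMWMMMWWHWHWH one by one yields WH WH WH MMM WH WH WH MMM WH WH WH MMM MMM W MMM W MMM W; concatenated:

WHWHWHMMMWHWHWHMMMWHWHWHMMMMMMWMMMWMMMW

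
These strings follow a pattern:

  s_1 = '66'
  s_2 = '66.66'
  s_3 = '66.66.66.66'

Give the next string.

66.66.66.66.66.66.66.66

Every step duplicates the string with '.' between the halves.
One more doubling of 66.66.66.66 gives the answer.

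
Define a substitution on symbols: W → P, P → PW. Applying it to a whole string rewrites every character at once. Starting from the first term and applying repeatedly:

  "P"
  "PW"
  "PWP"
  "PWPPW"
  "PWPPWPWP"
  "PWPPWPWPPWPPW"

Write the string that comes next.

Rewriting the 13 symbols of PWPPWPWPPWPPW one by one yields PW P PW PW P PW P PW PW P PW PW P; concatenated:

PWPPWPWPPWPPWPWPPWPWP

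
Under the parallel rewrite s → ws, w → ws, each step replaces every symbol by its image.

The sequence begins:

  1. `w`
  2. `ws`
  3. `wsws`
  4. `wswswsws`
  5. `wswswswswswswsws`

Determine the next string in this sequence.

Rewriting the 16 symbols of wswswswswswswsws one by one yields ws ws ws ws ws ws ws ws ws ws ws ws ws ws ws ws; concatenated:

wswswswswswswswswswswswswswswsws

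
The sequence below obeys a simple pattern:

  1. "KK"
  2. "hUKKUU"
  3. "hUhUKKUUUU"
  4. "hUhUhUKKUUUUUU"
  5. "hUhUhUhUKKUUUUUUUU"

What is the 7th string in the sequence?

Each term wraps the previous one in hU on the left and UU on the right.
From hUhUhUhUKKUUUUUUUU, 2 further steps: hUhUhUhUKKUUUUUUUU → hUhUhUhUhUKKUUUUUUUUUU → (answer).

hUhUhUhUhUhUKKUUUUUUUUUUUU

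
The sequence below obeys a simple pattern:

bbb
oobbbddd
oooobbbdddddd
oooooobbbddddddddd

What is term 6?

s(k+1) = oo·s(k)·ddd, so each term gains oo as a prefix and ddd as a suffix.
From oooooobbbddddddddd, 2 further steps: oooooobbbddddddddd → oooooooobbbdddddddddddd → (answer).

oooooooooobbbddddddddddddddd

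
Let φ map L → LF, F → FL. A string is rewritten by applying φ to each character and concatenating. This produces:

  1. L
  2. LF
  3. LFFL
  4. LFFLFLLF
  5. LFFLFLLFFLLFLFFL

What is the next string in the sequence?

LFFLFLLFFLLFLFFLFLLFLFFLLFFLFLLF

φ(LFFLFLLFFLLFLFFL) expands symbol-by-symbol to LF FL FL LF FL LF LF FL FL LF LF FL LF FL FL LF; joining the 16 pieces gives the next term.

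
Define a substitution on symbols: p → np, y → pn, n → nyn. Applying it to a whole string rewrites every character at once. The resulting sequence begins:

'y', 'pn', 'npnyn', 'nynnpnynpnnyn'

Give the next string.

φ(nynnpnynpnnyn) expands symbol-by-symbol to nyn pn nyn nyn np nyn pn nyn np nyn nyn pn nyn; joining the 13 pieces gives the next term.

nynpnnynnynnpnynpnnynnpnynnynpnnyn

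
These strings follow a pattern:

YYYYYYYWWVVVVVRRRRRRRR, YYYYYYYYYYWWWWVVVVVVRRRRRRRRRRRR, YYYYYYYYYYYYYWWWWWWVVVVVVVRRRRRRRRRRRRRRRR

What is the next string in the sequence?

Each string has the form Y^{3n+1} W^{2n-2} V^{n+3} R^{4n}, where the shown terms are n = 2, 3, 4.
Setting n = 5 gives 16, 8, 8, 20 characters in each block.

YYYYYYYYYYYYYYYYWWWWWWWWVVVVVVVVRRRRRRRRRRRRRRRRRRRR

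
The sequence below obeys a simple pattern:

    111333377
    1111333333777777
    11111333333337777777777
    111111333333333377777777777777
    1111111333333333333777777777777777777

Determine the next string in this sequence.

Each string has the form 1^{n+2} 3^{2n+2} 7^{4n-2} (n = 1, 2, …).
Setting n = 6 gives 8, 14, 22 characters in each block.

11111111333333333333337777777777777777777777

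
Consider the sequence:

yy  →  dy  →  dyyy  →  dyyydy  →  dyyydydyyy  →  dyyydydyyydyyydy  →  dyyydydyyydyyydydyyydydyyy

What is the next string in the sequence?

dyyydydyyydyyydydyyydydyyydyyydydyyydyyydy

From term 3 onward, concatenate the last term with the second-to-last: dy·yy = dyyy, dyyy·dy = dyyydy, …
Continuing: dyyydydyyydyyydydyyydydyyy · dyyydydyyydyyydy gives term 8.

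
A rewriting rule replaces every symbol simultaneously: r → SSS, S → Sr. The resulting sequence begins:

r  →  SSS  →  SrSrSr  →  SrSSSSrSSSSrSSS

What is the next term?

Replace each of the 15 characters of SrSSSSrSSSSrSSS in place — Sr SSS Sr Sr Sr Sr SSS Sr Sr Sr Sr SSS Sr Sr Sr — and concatenate.

SrSSSSrSrSrSrSSSSrSrSrSrSSSSrSrSr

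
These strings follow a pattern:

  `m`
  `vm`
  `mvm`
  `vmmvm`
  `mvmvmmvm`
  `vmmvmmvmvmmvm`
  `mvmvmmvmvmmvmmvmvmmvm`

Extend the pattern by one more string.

vmmvmmvmvmmvmmvmvmmvmvmmvmmvmvmmvm

From term 3 onward, concatenate the second-to-last term with the last: m·vm = mvm, vm·mvm = vmmvm, …
Continuing: vmmvmmvmvmmvm · mvmvmmvmvmmvmmvmvmmvm gives term 8.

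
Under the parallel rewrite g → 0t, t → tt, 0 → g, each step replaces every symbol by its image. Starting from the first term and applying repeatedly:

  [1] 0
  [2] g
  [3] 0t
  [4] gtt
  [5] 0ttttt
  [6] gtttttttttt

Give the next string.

Expanding gtttttttttt: g→0t, t→tt, t→tt, t→tt, t→tt, t→tt, t→tt, t→tt, t→tt, t→tt, t→tt. Concatenated: 0t tt tt tt tt tt tt tt tt tt tt.

0ttttttttttttttttttttt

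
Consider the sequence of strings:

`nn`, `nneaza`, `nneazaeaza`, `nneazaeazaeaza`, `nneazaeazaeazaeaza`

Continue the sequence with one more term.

Every step adds eaza to the end: s(k+1) = s(k)·eaza.
One more step from nneazaeazaeazaeaza gives the answer.

nneazaeazaeazaeazaeaza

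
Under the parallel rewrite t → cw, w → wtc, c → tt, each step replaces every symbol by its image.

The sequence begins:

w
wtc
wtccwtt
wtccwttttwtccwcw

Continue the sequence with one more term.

φ(wtccwttttwtccwcw) expands symbol-by-symbol to wtc cw tt tt wtc cw cw cw cw wtc cw tt tt wtc tt wtc; joining the 16 pieces gives the next term.

wtccwttttwtccwcwcwcwwtccwttttwtcttwtc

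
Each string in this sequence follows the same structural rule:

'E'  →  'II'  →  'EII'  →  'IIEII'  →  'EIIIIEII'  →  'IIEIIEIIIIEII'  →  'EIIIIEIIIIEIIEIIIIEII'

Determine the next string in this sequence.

IIEIIEIIIIEIIEIIIIEIIIIEIIEIIIIEII

Each term (from the third on) is the two preceding terms concatenated in order: term 3 = E·II = EII.
Continuing: IIEIIEIIIIEII · EIIIIEIIIIEIIEIIIIEII gives term 8.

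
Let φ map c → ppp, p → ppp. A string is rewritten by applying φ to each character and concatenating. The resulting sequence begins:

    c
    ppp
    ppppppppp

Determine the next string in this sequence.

Expanding ppppppppp: p→ppp, p→ppp, p→ppp, p→ppp, p→ppp, p→ppp, p→ppp, p→ppp, p→ppp. Concatenated: ppp ppp ppp ppp ppp ppp ppp ppp ppp.

ppppppppppppppppppppppppppp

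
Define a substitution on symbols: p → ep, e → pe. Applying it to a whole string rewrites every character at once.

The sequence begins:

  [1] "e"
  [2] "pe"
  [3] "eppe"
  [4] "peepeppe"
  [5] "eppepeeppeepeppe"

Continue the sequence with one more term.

Applying the rule to each of the 16 symbols of eppepeeppeepeppe gives the pieces pe ep ep pe ep pe pe ep ep pe pe ep pe ep ep pe, which concatenate to the answer.

peepeppeeppepeepeppepeeppeepeppe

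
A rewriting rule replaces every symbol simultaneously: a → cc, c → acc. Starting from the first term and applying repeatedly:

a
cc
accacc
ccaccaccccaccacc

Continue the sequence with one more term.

accaccccaccaccccaccaccaccaccccaccaccccaccacc

Applying the rule to each of the 16 symbols of ccaccaccccaccacc gives the pieces acc acc cc acc acc cc acc acc acc acc cc acc acc cc acc acc, which concatenate to the answer.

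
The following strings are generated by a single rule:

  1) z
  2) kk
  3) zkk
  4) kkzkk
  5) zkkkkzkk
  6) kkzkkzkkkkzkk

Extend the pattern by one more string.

This is a Fibonacci-style word recurrence s(k) = s(k−2)·s(k−1): e.g. z·kk = zkk.
Continuing: zkkkkzkk · kkzkkzkkkkzkk gives term 7.

zkkkkzkkkkzkkzkkkkzkk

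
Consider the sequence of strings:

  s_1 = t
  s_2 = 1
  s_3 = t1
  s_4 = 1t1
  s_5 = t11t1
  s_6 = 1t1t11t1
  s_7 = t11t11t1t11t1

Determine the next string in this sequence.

1t1t11t1t11t11t1t11t1

From term 3 onward, concatenate the second-to-last term with the last: t·1 = t1, 1·t1 = 1t1, …
Continuing: 1t1t11t1 · t11t11t1t11t1 gives term 8.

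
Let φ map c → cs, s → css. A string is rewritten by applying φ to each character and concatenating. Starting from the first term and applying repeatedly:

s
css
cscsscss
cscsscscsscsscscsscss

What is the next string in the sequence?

Applying the rule to each of the 21 symbols of cscsscscsscsscscsscss gives the pieces cs css cs css css cs css cs css css cs css css cs css cs css css cs css css, which concatenate to the answer.

cscsscscsscsscscsscscsscsscscsscsscscsscscsscsscscsscss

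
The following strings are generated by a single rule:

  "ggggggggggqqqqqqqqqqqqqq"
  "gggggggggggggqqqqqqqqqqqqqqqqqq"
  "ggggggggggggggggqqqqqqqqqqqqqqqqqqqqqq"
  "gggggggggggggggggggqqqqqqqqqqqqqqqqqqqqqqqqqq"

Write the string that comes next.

ggggggggggggggggggggggqqqqqqqqqqqqqqqqqqqqqqqqqqqqqq

Term n consists of 3n+1 g's, followed by 4n+2 q's, where the shown terms are n = 3, 4, 5, 6.
For the next term, n = 7, so the run lengths are 22, 30.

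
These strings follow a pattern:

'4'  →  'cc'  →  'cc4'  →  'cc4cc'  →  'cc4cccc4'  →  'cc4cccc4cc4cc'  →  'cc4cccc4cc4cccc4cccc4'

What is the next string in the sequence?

From term 3 onward, concatenate the last term with the second-to-last: cc·4 = cc4, cc4·cc = cc4cc, …
The next term joins cc4cccc4cc4cccc4cccc4 and cc4cccc4cc4cc.

cc4cccc4cc4cccc4cccc4cc4cccc4cc4cc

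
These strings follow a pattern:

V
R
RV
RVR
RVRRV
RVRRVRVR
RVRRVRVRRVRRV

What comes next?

From term 3 onward, concatenate the last term with the second-to-last: R·V = RV, RV·R = RVR, …
The next term joins RVRRVRVRRVRRV and RVRRVRVR.

RVRRVRVRRVRRVRVRRVRVR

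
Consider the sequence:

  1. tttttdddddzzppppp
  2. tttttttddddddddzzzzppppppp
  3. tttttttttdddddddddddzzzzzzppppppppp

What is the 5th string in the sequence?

tttttttttttttdddddddddddddddddzzzzzzzzzzppppppppppppp

Each string has the form t^{2n+3} d^{3n+2} z^{2n} p^{2n+3} (n = 1, 2, …).
For term 5, n = 5, so the run lengths are 13, 17, 10, 13.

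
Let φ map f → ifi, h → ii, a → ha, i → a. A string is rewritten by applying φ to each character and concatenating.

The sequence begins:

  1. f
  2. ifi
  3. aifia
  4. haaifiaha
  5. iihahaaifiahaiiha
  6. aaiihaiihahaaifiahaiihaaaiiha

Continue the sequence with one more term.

Replace each of the 29 characters of aaiihaiihahaaifiahaiihaaaiiha in place — ha ha a a ii ha a a ii ha ii ha ha a ifi a ha ii ha a a ii ha ha ha a a ii ha — and concatenate.

hahaaaiihaaaiihaiihahaaifiahaiihaaaiihahahaaaiiha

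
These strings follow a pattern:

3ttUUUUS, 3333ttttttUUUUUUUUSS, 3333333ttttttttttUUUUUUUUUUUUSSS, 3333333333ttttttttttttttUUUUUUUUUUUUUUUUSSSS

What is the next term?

3333333333333ttttttttttttttttttUUUUUUUUUUUUUUUUUUUUSSSSS

Term n consists of 3n-2 3's, followed by 4n-2 t's, followed by 4n U's, followed by n S's (n = 1, 2, …).
Setting n = 5 gives 13, 18, 20, 5 characters in each block.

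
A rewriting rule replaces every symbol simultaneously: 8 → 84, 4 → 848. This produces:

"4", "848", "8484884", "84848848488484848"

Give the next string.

84848848488484848848488484848848488484884

Replace each of the 17 characters of 84848848488484848 in place — 84 848 84 848 84 84 848 84 848 84 84 848 84 848 84 848 84 — and concatenate.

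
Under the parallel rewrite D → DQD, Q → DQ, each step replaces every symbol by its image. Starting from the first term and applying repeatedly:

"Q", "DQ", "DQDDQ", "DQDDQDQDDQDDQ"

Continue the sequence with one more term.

Rewriting the 13 symbols of DQDDQDQDDQDDQ one by one yields DQD DQ DQD DQD DQ DQD DQ DQD DQD DQ DQD DQD DQ; concatenated:

DQDDQDQDDQDDQDQDDQDQDDQDDQDQDDQDDQ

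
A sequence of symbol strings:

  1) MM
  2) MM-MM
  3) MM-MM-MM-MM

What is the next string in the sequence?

s(k+1) = s(k)·-·s(k) — each term doubles the last with '-' between the halves.
Doubling MM-MM-MM-MM with '-' between the halves:

MM-MM-MM-MM-MM-MM-MM-MM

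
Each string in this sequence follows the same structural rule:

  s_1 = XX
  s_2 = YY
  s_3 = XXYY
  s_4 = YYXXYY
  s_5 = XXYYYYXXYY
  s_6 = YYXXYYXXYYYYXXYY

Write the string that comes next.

XXYYYYXXYYYYXXYYXXYYYYXXYY

This is a Fibonacci-style word recurrence s(k) = s(k−2)·s(k−1): e.g. XX·YY = XXYY.
The next term joins XXYYYYXXYY and YYXXYYXXYYYYXXYY.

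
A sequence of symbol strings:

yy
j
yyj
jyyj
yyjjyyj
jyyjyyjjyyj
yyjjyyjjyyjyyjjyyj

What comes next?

jyyjyyjjyyjyyjjyyjjyyjyyjjyyj

From term 3 onward, concatenate the second-to-last term with the last: yy·j = yyj, j·yyj = jyyj, …
Continuing: jyyjyyjjyyj · yyjjyyjjyyjyyjjyyj gives term 8.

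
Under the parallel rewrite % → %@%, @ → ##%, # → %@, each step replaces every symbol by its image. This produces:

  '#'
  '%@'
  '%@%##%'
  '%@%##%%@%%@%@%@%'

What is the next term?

%@%##%%@%%@%@%@%%@%##%%@%%@%##%%@%##%%@%##%%@%

Replace each of the 16 characters of %@%##%%@%%@%@%@% in place — %@% ##% %@% %@ %@ %@% %@% ##% %@% %@% ##% %@% ##% %@% ##% %@% — and concatenate.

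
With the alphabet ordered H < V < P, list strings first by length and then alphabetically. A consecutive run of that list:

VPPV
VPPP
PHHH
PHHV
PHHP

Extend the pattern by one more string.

Find the rightmost character of PHHP below P, bump it to the next letter, and reset everything to its right to H.

PHVH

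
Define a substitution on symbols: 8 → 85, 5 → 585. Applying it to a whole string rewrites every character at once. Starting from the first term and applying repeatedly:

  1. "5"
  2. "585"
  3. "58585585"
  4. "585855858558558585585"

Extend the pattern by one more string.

5858558585585585855858558558585585585855858558558585585

φ(585855858558558585585) expands symbol-by-symbol to 585 85 585 85 585 585 85 585 85 585 585 85 585 585 85 585 85 585 585 85 585; joining the 21 pieces gives the next term.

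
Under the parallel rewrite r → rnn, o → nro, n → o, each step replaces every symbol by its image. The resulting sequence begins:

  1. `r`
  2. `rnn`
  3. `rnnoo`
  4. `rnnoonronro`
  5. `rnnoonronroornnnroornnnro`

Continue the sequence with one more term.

Rewriting the 25 symbols of rnnoonronroornnnroornnnro one by one yields rnn o o nro nro o rnn nro o rnn nro nro rnn o o o rnn nro nro rnn o o o rnn nro; concatenated:

rnnoonronroornnnroornnnronrornnooornnnronrornnooornnnro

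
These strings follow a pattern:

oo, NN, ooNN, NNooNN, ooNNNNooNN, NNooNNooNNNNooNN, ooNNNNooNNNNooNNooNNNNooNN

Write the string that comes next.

NNooNNooNNNNooNNooNNNNooNNNNooNNooNNNNooNN

This is a Fibonacci-style word recurrence s(k) = s(k−2)·s(k−1): e.g. oo·NN = ooNN.
Continuing: NNooNNooNNNNooNN · ooNNNNooNNNNooNNooNNNNooNN gives term 8.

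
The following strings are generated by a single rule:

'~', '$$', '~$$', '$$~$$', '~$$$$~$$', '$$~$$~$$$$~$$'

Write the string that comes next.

~$$$$~$$$$~$$~$$$$~$$

From term 3 onward, concatenate the second-to-last term with the last: ~·$$ = ~$$, $$·~$$ = $$~$$, …
So term 7 is ~$$$$~$$·$$~$$~$$$$~$$.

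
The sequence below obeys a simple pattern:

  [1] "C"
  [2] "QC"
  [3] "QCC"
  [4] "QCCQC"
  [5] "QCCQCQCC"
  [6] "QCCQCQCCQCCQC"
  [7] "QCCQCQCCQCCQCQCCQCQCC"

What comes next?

This is a Fibonacci-style word recurrence s(k) = s(k−1)·s(k−2): e.g. QC·C = QCC.
So term 8 is QCCQCQCCQCCQCQCCQCQCC·QCCQCQCCQCCQC.

QCCQCQCCQCCQCQCCQCQCCQCCQCQCCQCCQC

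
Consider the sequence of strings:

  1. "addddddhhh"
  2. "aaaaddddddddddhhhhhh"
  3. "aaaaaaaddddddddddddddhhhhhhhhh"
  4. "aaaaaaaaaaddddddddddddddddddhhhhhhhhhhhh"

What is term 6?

Each string has the form a^{3n-2} d^{4n+2} h^{3n} (n = 1, 2, …).
For term 6, n = 6, so the run lengths are 16, 26, 18.

aaaaaaaaaaaaaaaaddddddddddddddddddddddddddhhhhhhhhhhhhhhhhhh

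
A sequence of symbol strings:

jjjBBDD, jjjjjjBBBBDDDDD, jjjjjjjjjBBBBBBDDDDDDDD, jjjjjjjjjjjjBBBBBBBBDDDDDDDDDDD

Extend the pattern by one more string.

jjjjjjjjjjjjjjjBBBBBBBBBBDDDDDDDDDDDDDD

Each string has the form j^{3n} B^{2n} D^{3n-1} (n = 1, 2, …).
For the next term, n = 5, so the run lengths are 15, 10, 14.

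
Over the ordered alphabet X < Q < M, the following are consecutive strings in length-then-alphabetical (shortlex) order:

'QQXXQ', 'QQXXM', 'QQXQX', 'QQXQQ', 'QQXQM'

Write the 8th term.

Continuing the enumeration 3 steps past QQXQM: QQXQM → QQXMX → QQXMQ → (answer).

QQXMM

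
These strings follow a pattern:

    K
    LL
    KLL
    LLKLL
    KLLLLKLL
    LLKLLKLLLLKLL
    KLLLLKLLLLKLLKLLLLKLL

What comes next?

From term 3 onward, concatenate the second-to-last term with the last: K·LL = KLL, LL·KLL = LLKLL, …
Continuing: LLKLLKLLLLKLL · KLLLLKLLLLKLLKLLLLKLL gives term 8.

LLKLLKLLLLKLLKLLLLKLLLLKLLKLLLLKLL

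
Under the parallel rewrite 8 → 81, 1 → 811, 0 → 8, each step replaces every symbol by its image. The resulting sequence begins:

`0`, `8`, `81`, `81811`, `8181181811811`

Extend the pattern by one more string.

Applying the rule to each of the 13 symbols of 8181181811811 gives the pieces 81 811 81 811 811 81 811 81 811 811 81 811 811, which concatenate to the answer.

8181181811811818118181181181811811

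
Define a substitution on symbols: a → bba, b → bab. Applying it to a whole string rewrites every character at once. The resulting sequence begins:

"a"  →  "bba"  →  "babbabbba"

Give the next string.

babbbababbabbbababbabbabbba

Rewriting each symbol of babbabbba: b→bab, a→bba, b→bab, b→bab, a→bba, b→bab, b→bab, b→bab, a→bba, which concatenates to bab bba bab bab bba bab bab bab bba.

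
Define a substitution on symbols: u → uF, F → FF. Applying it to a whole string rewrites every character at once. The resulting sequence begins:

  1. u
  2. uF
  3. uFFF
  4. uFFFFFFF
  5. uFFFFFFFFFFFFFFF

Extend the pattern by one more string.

Applying the rule to each of the 16 symbols of uFFFFFFFFFFFFFFF gives the pieces uF FF FF FF FF FF FF FF FF FF FF FF FF FF FF FF, which concatenate to the answer.

uFFFFFFFFFFFFFFFFFFFFFFFFFFFFFFF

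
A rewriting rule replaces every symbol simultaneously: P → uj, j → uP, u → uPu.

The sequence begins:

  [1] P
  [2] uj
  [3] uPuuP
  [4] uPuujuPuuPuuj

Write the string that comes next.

Applying the rule to each of the 13 symbols of uPuujuPuuPuuj gives the pieces uPu uj uPu uPu uP uPu uj uPu uPu uj uPu uPu uP, which concatenate to the answer.

uPuujuPuuPuuPuPuujuPuuPuujuPuuPuuP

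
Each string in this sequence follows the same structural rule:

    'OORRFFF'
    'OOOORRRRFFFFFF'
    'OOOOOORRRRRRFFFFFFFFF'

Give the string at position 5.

OOOOOOOOOORRRRRRRRRRFFFFFFFFFFFFFFF

Each string has the form O^{2n} R^{2n} F^{3n} (n = 1, 2, …).
For term 5, n = 5, so the run lengths are 10, 10, 15.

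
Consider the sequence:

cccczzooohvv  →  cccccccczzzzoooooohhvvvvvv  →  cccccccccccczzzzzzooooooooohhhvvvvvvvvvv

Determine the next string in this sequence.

cccccccccccccccczzzzzzzzoooooooooooohhhhvvvvvvvvvvvvvv

Each string has the form c^{4n} z^{2n} o^{3n} h^{n} v^{4n-2} (n = 1, 2, …).
For the next term, n = 4, so the run lengths are 16, 8, 12, 4, 14.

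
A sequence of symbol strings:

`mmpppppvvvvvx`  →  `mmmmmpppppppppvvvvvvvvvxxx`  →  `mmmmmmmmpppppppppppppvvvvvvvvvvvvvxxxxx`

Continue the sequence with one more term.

mmmmmmmmmmmpppppppppppppppppvvvvvvvvvvvvvvvvvxxxxxxx

The n-th term is 3n-1 m's then 4n+1 p's then 4n+1 v's then 2n-1 x's (n = 1, 2, …).
At n = 4 the blocks have lengths 11, 17, 17, 7.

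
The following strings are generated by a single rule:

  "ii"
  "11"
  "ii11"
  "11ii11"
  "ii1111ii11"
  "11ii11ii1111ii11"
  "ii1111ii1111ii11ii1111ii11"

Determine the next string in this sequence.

11ii11ii1111ii11ii1111ii1111ii11ii1111ii11

From term 3 onward, concatenate the second-to-last term with the last: ii·11 = ii11, 11·ii11 = 11ii11, …
So term 8 is 11ii11ii1111ii11·ii1111ii1111ii11ii1111ii11.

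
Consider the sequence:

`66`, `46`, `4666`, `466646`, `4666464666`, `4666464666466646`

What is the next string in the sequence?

Each term (from the third on) is the previous term followed by the one before it: term 3 = 46·66 = 4666.
So term 7 is 4666464666466646·4666464666.

46664646664666464666464666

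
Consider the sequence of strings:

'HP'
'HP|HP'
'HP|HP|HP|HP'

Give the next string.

HP|HP|HP|HP|HP|HP|HP|HP

Each string is two copies of the previous one joined by '|'.
One more doubling of HP|HP|HP|HP gives the answer.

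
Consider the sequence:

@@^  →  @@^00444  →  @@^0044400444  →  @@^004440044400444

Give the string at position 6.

@@^0044400444004440044400444

The strings grow by a fixed suffix 00444 each time.
From @@^004440044400444, 2 further steps: @@^004440044400444 → @@^00444004440044400444 → (answer).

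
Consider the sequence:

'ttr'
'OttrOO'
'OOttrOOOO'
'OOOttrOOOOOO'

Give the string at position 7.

Every step adds O to the front and OO to the end of the previous string.
From OOOttrOOOOOO, 3 further steps: OOOttrOOOOOO → OOOOttrOOOOOOOO → OOOOOttrOOOOOOOOOO → (answer).

OOOOOOttrOOOOOOOOOOOO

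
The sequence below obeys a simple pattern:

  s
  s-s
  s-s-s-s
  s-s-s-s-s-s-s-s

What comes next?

s(k+1) = s(k)·-·s(k) — each term doubles the last with '-' between the halves.
Doubling s-s-s-s-s-s-s-s with '-' between the halves:

s-s-s-s-s-s-s-s-s-s-s-s-s-s-s-s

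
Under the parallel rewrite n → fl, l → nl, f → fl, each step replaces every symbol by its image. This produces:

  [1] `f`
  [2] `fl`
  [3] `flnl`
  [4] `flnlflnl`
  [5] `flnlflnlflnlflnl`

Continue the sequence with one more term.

Applying the rule to each of the 16 symbols of flnlflnlflnlflnl gives the pieces fl nl fl nl fl nl fl nl fl nl fl nl fl nl fl nl, which concatenate to the answer.

flnlflnlflnlflnlflnlflnlflnlflnl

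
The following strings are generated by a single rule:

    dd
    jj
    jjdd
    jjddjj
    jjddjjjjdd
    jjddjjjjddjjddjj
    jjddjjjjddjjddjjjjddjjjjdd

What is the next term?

From term 3 onward, concatenate the last term with the second-to-last: jj·dd = jjdd, jjdd·jj = jjddjj, …
Continuing: jjddjjjjddjjddjjjjddjjjjdd · jjddjjjjddjjddjj gives term 8.

jjddjjjjddjjddjjjjddjjjjddjjddjjjjddjjddjj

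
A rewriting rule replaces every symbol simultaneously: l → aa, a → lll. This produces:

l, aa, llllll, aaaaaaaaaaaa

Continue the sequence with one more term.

Rewriting each symbol of aaaaaaaaaaaa: a→lll, a→lll, a→lll, a→lll, a→lll, a→lll, a→lll, a→lll, a→lll, a→lll, a→lll, a→lll, which concatenates to lll lll lll lll lll lll lll lll lll lll lll lll.

llllllllllllllllllllllllllllllllllll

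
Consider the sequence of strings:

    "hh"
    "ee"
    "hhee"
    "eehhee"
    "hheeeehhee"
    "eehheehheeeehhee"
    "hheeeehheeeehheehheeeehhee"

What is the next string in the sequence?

eehheehheeeehheehheeeehheeeehheehheeeehhee

This is a Fibonacci-style word recurrence s(k) = s(k−2)·s(k−1): e.g. hh·ee = hhee.
Continuing: eehheehheeeehhee · hheeeehheeeehheehheeeehhee gives term 8.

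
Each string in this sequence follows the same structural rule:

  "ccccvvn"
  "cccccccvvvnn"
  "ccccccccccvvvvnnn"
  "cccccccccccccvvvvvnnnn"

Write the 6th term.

cccccccccccccccccccvvvvvvvnnnnnn

Each string has the form c^{3n+1} v^{n+1} n^{n} (n = 1, 2, …).
At n = 6 the blocks have lengths 19, 7, 6.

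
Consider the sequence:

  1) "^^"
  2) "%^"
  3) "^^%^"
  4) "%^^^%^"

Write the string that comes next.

From term 3 onward, concatenate the second-to-last term with the last: ^^·%^ = ^^%^, %^·^^%^ = %^^^%^, …
The next term joins ^^%^ and %^^^%^.

^^%^%^^^%^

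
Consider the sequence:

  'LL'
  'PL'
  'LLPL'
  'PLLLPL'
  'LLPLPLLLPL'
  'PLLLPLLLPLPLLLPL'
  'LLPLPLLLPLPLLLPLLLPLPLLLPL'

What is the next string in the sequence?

From term 3 onward, concatenate the second-to-last term with the last: LL·PL = LLPL, PL·LLPL = PLLLPL, …
The next term joins PLLLPLLLPLPLLLPL and LLPLPLLLPLPLLLPLLLPLPLLLPL.

PLLLPLLLPLPLLLPLLLPLPLLLPLPLLLPLLLPLPLLLPL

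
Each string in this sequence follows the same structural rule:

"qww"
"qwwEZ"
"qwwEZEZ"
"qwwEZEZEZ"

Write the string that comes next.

The strings grow by a fixed suffix EZ each time.
One more step from qwwEZEZEZ gives the answer.

qwwEZEZEZEZ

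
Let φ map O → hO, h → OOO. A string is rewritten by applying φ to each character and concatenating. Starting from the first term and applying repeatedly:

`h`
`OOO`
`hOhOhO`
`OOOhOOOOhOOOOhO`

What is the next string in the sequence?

hOhOhOOOOhOhOhOhOOOOhOhOhOhOOOOhO

Replace each of the 15 characters of OOOhOOOOhOOOOhO in place — hO hO hO OOO hO hO hO hO OOO hO hO hO hO OOO hO — and concatenate.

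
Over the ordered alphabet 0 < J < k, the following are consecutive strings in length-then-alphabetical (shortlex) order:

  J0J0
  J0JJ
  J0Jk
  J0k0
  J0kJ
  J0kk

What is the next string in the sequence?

The successor of J0kk increments the rightmost position that isn't already k and resets every position after it to 0.

JJ00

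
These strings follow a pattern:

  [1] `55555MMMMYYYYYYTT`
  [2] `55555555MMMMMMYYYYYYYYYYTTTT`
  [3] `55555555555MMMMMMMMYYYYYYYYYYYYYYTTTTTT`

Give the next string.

55555555555555MMMMMMMMMMYYYYYYYYYYYYYYYYYYTTTTTTTT

Term n consists of 3n+2 5's, followed by 2n+2 M's, followed by 4n+2 Y's, followed by 2n T's (n = 1, 2, …).
For the next term, n = 4, so the run lengths are 14, 10, 18, 8.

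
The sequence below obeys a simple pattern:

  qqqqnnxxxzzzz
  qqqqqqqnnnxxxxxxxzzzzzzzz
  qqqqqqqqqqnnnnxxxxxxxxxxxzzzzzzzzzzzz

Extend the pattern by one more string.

qqqqqqqqqqqqqnnnnnxxxxxxxxxxxxxxxzzzzzzzzzzzzzzzz

Reading off run lengths: q runs 4, 7, 10; n runs 2, 3, 4; x runs 3, 7, 11; z runs 4, 8, 12 — each is linear in n (n = 1, 2, …).
For the next term, n = 4, so the run lengths are 13, 5, 15, 16.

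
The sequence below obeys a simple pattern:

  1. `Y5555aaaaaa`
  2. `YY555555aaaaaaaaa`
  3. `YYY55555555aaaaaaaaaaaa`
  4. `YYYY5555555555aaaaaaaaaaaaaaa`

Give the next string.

The n-th term is n-1 Y's then 2n 5's then 3n a's, where the shown terms are n = 2, 3, 4, 5.
Setting n = 6 gives 5, 12, 18 characters in each block.

YYYYY555555555555aaaaaaaaaaaaaaaaaa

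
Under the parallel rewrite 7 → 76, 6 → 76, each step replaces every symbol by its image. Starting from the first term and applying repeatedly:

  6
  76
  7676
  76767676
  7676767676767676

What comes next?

φ(7676767676767676) expands symbol-by-symbol to 76 76 76 76 76 76 76 76 76 76 76 76 76 76 76 76; joining the 16 pieces gives the next term.

76767676767676767676767676767676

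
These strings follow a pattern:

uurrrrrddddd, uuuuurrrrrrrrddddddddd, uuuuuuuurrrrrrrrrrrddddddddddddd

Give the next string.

Term n consists of 3n-1 u's, followed by 3n+2 r's, followed by 4n+1 d's (n = 1, 2, …).
At n = 4 the blocks have lengths 11, 14, 17.

uuuuuuuuuuurrrrrrrrrrrrrrddddddddddddddddd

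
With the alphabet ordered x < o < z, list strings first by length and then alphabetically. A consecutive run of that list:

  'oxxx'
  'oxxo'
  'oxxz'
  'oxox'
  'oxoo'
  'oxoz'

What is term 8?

oxzo

Advancing 2 positions from oxoz through oxoz → oxzx reaches term 8.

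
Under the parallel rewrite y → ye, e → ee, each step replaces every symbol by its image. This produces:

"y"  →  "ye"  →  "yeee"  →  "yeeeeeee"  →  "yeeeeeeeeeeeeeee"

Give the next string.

Rewriting the 16 symbols of yeeeeeeeeeeeeeee one by one yields ye ee ee ee ee ee ee ee ee ee ee ee ee ee ee ee; concatenated:

yeeeeeeeeeeeeeeeeeeeeeeeeeeeeeee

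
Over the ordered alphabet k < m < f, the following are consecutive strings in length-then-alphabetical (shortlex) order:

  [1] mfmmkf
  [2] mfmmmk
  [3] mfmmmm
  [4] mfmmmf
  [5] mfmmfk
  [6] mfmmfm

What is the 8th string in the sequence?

mfmfkk

Stepping forward 2 times from mfmmfm: mfmmfm → mfmmff, then the target.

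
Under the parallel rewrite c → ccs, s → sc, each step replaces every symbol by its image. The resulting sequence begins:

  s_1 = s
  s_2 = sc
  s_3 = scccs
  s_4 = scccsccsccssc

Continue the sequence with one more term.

Rewriting the 13 symbols of scccsccsccssc one by one yields sc ccs ccs ccs sc ccs ccs sc ccs ccs sc sc ccs; concatenated:

scccsccsccsscccsccsscccsccsscscccs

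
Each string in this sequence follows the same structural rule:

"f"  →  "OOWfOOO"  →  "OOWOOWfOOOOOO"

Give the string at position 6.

Every step adds OOW to the front and OOO to the end of the previous string.
From OOWOOWfOOOOOO, 3 further steps: OOWOOWfOOOOOO → OOWOOWOOWfOOOOOOOOO → OOWOOWOOWOOWfOOOOOOOOOOOO → (answer).

OOWOOWOOWOOWOOWfOOOOOOOOOOOOOOO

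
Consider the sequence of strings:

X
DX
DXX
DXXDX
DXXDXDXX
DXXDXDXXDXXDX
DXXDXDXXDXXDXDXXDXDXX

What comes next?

This is a Fibonacci-style word recurrence s(k) = s(k−1)·s(k−2): e.g. DX·X = DXX.
Continuing: DXXDXDXXDXXDXDXXDXDXX · DXXDXDXXDXXDX gives term 8.

DXXDXDXXDXXDXDXXDXDXXDXXDXDXXDXXDX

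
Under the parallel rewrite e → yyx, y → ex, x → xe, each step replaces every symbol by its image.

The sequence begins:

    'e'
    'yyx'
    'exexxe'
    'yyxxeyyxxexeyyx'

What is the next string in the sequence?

Rewriting the 15 symbols of yyxxeyyxxexeyyx one by one yields ex ex xe xe yyx ex ex xe xe yyx xe yyx ex ex xe; concatenated:

exexxexeyyxexexxexeyyxxeyyxexexxe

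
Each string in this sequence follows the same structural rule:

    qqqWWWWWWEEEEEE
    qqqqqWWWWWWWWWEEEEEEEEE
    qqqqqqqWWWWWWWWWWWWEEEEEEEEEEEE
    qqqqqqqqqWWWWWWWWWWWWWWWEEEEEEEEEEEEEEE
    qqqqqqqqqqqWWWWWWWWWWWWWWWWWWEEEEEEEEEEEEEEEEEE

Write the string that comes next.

qqqqqqqqqqqqqWWWWWWWWWWWWWWWWWWWWWEEEEEEEEEEEEEEEEEEEEE

The n-th term is 2n-1 q's then 3n W's then 3n E's, where the shown terms are n = 2, 3, 4, 5, 6.
Setting n = 7 gives 13, 21, 21 characters in each block.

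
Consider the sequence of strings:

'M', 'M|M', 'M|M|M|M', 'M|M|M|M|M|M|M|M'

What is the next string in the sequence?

Every step duplicates the string with '|' between the halves.
One more doubling of M|M|M|M|M|M|M|M gives the answer.

M|M|M|M|M|M|M|M|M|M|M|M|M|M|M|M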